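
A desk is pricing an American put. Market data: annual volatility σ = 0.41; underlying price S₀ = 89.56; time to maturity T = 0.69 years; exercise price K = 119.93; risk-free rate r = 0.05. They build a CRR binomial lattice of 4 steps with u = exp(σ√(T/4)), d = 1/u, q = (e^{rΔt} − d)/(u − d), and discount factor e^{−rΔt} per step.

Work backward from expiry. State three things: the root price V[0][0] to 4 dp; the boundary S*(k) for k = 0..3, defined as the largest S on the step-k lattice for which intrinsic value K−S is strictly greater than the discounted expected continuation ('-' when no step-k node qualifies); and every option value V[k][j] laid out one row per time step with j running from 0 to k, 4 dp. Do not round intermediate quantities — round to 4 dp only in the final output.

params: Δt=0.17250 u=1.18564 d=0.84342 q=0.48284 e^(-rΔt)=0.99141
t_4 payoffs: 74.6092 56.2203 30.3700 0.0000 0.0000
t_3: node(3,0) S=53.7343 payoff=66.1957 vs cont=65.1658 → 66.1957 [stop]  node(3,1) S=75.5370 payoff=44.3930 vs cont=43.3630 → 44.3930 [stop]  node(3,2) S=106.1862 payoff=13.7438 vs cont=15.5712 → 15.5712 [wait]  node(3,3) S=149.2714 payoff=0.0000 vs cont=0.0000 → 0.0000 [wait]  ⇒ S*(3)=75.5370
t_2: node(2,0) S=63.7097 payoff=56.2203 vs cont=55.1903 → 56.2203 [stop]  node(2,1) S=89.5600 payoff=30.3700 vs cont=30.2148 → 30.3700 [stop]  node(2,2) S=125.8990 payoff=0.0000 vs cont=7.9836 → 7.9836 [wait]  ⇒ S*(2)=89.5600
t_1: node(1,0) S=75.5370 payoff=44.3930 vs cont=43.3630 → 44.3930 [stop]  node(1,1) S=106.1862 payoff=13.7438 vs cont=19.3929 → 19.3929 [wait]  ⇒ S*(1)=75.5370
t_0: node(0,0) S=89.5600 payoff=30.3700 vs cont=32.0443 → 32.0443 [wait]  ⇒ S*(0)=-

price = 32.0443
boundary = - 75.5370 89.5600 75.5370
tree:
32.0443
44.3930 19.3929
56.2203 30.3700 7.9836
66.1957 44.3930 15.5712 0.0000
74.6092 56.2203 30.3700 0.0000 0.0000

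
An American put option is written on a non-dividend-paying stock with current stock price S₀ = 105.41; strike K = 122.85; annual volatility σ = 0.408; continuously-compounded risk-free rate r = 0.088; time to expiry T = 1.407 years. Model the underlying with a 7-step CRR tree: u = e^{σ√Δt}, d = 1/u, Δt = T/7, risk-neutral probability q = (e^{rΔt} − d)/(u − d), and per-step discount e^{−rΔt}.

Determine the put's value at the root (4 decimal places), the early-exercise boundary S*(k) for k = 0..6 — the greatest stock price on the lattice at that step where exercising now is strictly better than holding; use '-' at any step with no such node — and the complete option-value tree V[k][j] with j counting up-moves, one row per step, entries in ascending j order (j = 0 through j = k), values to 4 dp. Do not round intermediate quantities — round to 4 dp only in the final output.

price = 24.8326
boundary = - - 73.1140 87.7892 73.1140 87.7892 105.4100
tree:
24.8326
35.7952 14.8779
49.7360 23.2857 7.0953
61.9580 35.0608 12.4730 2.0315
72.1370 49.7360 21.3313 4.1597 0.0000
80.6144 61.9580 35.0608 8.5173 0.0000 0.0000
87.6747 72.1370 49.7360 17.4400 0.0000 0.0000 0.0000
93.5547 80.6144 61.9580 35.0608 0.0000 0.0000 0.0000 0.0000

Δt=0.20100, u=1.20072, d=0.83284, q=0.50291, disc=e^(-rΔt)=0.98247
k=7 terminal: V=max(K-S,0) → 93.5547 80.6144 61.9580 35.0608 0.0000 0.0000 0.0000 0.0000
k=6: j=0 S=35.1753 intr=87.6747 cont=85.5208 V=87.6747[EX]; j=1 S=50.7130 intr=72.1370 cont=69.9831 V=72.1370[EX]; j=2 S=73.1140 intr=49.7360 cont=47.5821 V=49.7360[EX]; j=3 S=105.4100 intr=17.4400 cont=17.1229 V=17.4400[EX]; j=4 S=151.9718 intr=0.0000 cont=0.0000 V=0.0000[hold]; j=5 S=219.1009 intr=0.0000 cont=0.0000 V=0.0000[hold]; j=6 S=315.8824 intr=0.0000 cont=0.0000 V=0.0000[hold]  S*(6)=105.4100
k=5: j=0 S=42.2356 intr=80.6144 cont=78.4605 V=80.6144[EX]; j=1 S=60.8920 intr=61.9580 cont=59.8042 V=61.9580[EX]; j=2 S=87.7892 intr=35.0608 cont=32.9069 V=35.0608[EX]; j=3 S=126.5676 intr=0.0000 cont=8.5173 V=8.5173[hold]; j=4 S=182.4751 intr=0.0000 cont=0.0000 V=0.0000[hold]; j=5 S=263.0782 intr=0.0000 cont=0.0000 V=0.0000[hold]  S*(5)=87.7892
k=4: j=0 S=50.7130 intr=72.1370 cont=69.9831 V=72.1370[EX]; j=1 S=73.1140 intr=49.7360 cont=47.5821 V=49.7360[EX]; j=2 S=105.4100 intr=17.4400 cont=21.3313 V=21.3313[hold]; j=3 S=151.9718 intr=0.0000 cont=4.1597 V=4.1597[hold]; j=4 S=219.1009 intr=0.0000 cont=0.0000 V=0.0000[hold]  S*(4)=73.1140
k=3: j=0 S=60.8920 intr=61.9580 cont=59.8042 V=61.9580[EX]; j=1 S=87.7892 intr=35.0608 cont=34.8295 V=35.0608[EX]; j=2 S=126.5676 intr=0.0000 cont=12.4730 V=12.4730[hold]; j=3 S=182.4751 intr=0.0000 cont=2.0315 V=2.0315[hold]  S*(3)=87.7892
k=2: j=0 S=73.1140 intr=49.7360 cont=47.5821 V=49.7360[EX]; j=1 S=105.4100 intr=17.4400 cont=23.2857 V=23.2857[hold]; j=2 S=151.9718 intr=0.0000 cont=7.0953 V=7.0953[hold]  S*(2)=73.1140
k=1: j=0 S=87.7892 intr=35.0608 cont=35.7952 V=35.7952[hold]; j=1 S=126.5676 intr=0.0000 cont=14.8779 V=14.8779[hold]  S*(1)=-
k=0: j=0 S=105.4100 intr=17.4400 cont=24.8326 V=24.8326[hold]  S*(0)=-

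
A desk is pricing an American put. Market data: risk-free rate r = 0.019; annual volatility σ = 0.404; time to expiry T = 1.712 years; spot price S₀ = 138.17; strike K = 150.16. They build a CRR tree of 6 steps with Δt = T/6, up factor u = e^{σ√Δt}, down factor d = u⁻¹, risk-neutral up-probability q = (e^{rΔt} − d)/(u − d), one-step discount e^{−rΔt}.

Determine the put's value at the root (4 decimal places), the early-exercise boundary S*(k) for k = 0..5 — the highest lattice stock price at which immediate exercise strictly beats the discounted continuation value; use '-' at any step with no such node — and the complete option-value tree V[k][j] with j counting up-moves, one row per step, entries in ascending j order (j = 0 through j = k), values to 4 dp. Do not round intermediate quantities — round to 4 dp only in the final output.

price = 34.3847
boundary = - - - 72.3182 89.7366 111.3504
tree:
34.3847
46.8805 20.0494
61.7075 29.9430 8.6145
77.8418 43.4032 14.4172 1.8704
91.8792 60.4234 23.8369 3.4745 0.0000
103.1919 77.8418 38.8096 6.4544 0.0000 0.0000
112.3087 91.8792 60.4234 11.9900 0.0000 0.0000 0.0000

Δt=0.28533, u=1.24086, d=0.80589, q=0.45876, disc=e^(-rΔt)=0.99459
k=6 terminal: V=max(K-S,0) → 112.3087 91.8792 60.4234 11.9900 0.0000 0.0000 0.0000
k=5: j=0 S=46.9681 intr=103.1919 cont=102.3800 V=103.1919[EX]; j=1 S=72.3182 intr=77.8418 cont=77.0300 V=77.8418[EX]; j=2 S=111.3504 intr=38.8096 cont=37.9978 V=38.8096[EX]; j=3 S=171.4493 intr=0.0000 cont=6.4544 V=6.4544[hold]; j=4 S=263.9855 intr=0.0000 cont=0.0000 V=0.0000[hold]; j=5 S=406.4660 intr=0.0000 cont=0.0000 V=0.0000[hold]  S*(5)=111.3504
k=4: j=0 S=58.2808 intr=91.8792 cont=91.0673 V=91.8792[EX]; j=1 S=89.7366 intr=60.4234 cont=59.6115 V=60.4234[EX]; j=2 S=138.1700 intr=11.9900 cont=23.8369 V=23.8369[hold]; j=3 S=212.7443 intr=0.0000 cont=3.4745 V=3.4745[hold]; j=4 S=327.5685 intr=0.0000 cont=0.0000 V=0.0000[hold]  S*(4)=89.7366
k=3: j=0 S=72.3182 intr=77.8418 cont=77.0300 V=77.8418[EX]; j=1 S=111.3504 intr=38.8096 cont=43.4032 V=43.4032[hold]; j=2 S=171.4493 intr=0.0000 cont=14.4172 V=14.4172[hold]; j=3 S=263.9855 intr=0.0000 cont=1.8704 V=1.8704[hold]  S*(3)=72.3182
k=2: j=0 S=89.7366 intr=60.4234 cont=61.7075 V=61.7075[hold]; j=1 S=138.1700 intr=11.9900 cont=29.9430 V=29.9430[hold]; j=2 S=212.7443 intr=0.0000 cont=8.6145 V=8.6145[hold]  S*(2)=-
k=1: j=0 S=111.3504 intr=38.8096 cont=46.8805 V=46.8805[hold]; j=1 S=171.4493 intr=0.0000 cont=20.0494 V=20.0494[hold]  S*(1)=-
k=0: j=0 S=138.1700 intr=11.9900 cont=34.3847 V=34.3847[hold]  S*(0)=-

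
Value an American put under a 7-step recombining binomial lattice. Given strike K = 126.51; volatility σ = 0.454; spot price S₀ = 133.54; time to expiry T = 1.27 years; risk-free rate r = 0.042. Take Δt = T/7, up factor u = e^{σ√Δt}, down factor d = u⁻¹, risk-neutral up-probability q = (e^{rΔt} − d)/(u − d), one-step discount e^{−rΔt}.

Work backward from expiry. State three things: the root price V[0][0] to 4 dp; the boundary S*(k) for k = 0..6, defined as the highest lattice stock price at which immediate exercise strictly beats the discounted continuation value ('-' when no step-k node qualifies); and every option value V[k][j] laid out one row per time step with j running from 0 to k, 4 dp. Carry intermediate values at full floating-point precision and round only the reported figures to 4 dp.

price = 20.7298
boundary = - - - 74.7586 61.6138 74.7586 90.7078
tree:
20.7298
29.0707 11.7153
39.5103 17.8388 5.0406
51.7514 26.4282 8.4990 1.2452
64.8962 37.8204 14.0855 2.3740 0.0000
75.7298 51.7514 22.8164 4.5260 0.0000 0.0000
84.6585 64.8962 35.8022 8.6287 0.0000 0.0000 0.0000
92.0172 75.7298 51.7514 16.4504 0.0000 0.0000 0.0000 0.0000

Δt=0.18143  u=1.21334  d=0.82417  q=0.47146  discount=0.99241
step 7 (expiry): payoffs max(K−S,0) = 92.0172 75.7298 51.7514 16.4504 0.0000 0.0000 0.0000 0.0000
step 6: (k=6,j=0): S=41.8515, (K−S)⁺=84.6585, hold=83.6981 ⇒ V=84.6585 exercise | (k=6,j=1): S=61.6138, (K−S)⁺=64.8962, hold=63.9358 ⇒ V=64.8962 exercise | (k=6,j=2): S=90.7078, (K−S)⁺=35.8022, hold=34.8418 ⇒ V=35.8022 exercise | (k=6,j=3): S=133.5400, (K−S)⁺=0.0000, hold=8.6287 ⇒ V=8.6287 continue | (k=6,j=4): S=196.5975, (K−S)⁺=0.0000, hold=0.0000 ⇒ V=0.0000 continue | (k=6,j=5): S=289.4307, (K−S)⁺=0.0000, hold=0.0000 ⇒ V=0.0000 continue | (k=6,j=6): S=426.0997, (K−S)⁺=0.0000, hold=0.0000 ⇒ V=0.0000 continue  boundary S*=90.7078
step 5: (k=5,j=0): S=50.7802, (K−S)⁺=75.7298, hold=74.7694 ⇒ V=75.7298 exercise | (k=5,j=1): S=74.7586, (K−S)⁺=51.7514, hold=50.7910 ⇒ V=51.7514 exercise | (k=5,j=2): S=110.0596, (K−S)⁺=16.4504, hold=22.8164 ⇒ V=22.8164 continue | (k=5,j=3): S=162.0297, (K−S)⁺=0.0000, hold=4.5260 ⇒ V=4.5260 continue | (k=5,j=4): S=238.5401, (K−S)⁺=0.0000, hold=0.0000 ⇒ V=0.0000 continue | (k=5,j=5): S=351.1785, (K−S)⁺=0.0000, hold=0.0000 ⇒ V=0.0000 continue  boundary S*=74.7586
step 4: (k=4,j=0): S=61.6138, (K−S)⁺=64.8962, hold=63.9358 ⇒ V=64.8962 exercise | (k=4,j=1): S=90.7078, (K−S)⁺=35.8022, hold=37.8204 ⇒ V=37.8204 continue | (k=4,j=2): S=133.5400, (K−S)⁺=0.0000, hold=14.0855 ⇒ V=14.0855 continue | (k=4,j=3): S=196.5975, (K−S)⁺=0.0000, hold=2.3740 ⇒ V=2.3740 continue | (k=4,j=4): S=289.4307, (K−S)⁺=0.0000, hold=0.0000 ⇒ V=0.0000 continue  boundary S*=61.6138
step 3: (k=3,j=0): S=74.7586, (K−S)⁺=51.7514, hold=51.7353 ⇒ V=51.7514 exercise | (k=3,j=1): S=110.0596, (K−S)⁺=16.4504, hold=26.4282 ⇒ V=26.4282 continue | (k=3,j=2): S=162.0297, (K−S)⁺=0.0000, hold=8.4990 ⇒ V=8.4990 continue | (k=3,j=3): S=238.5401, (K−S)⁺=0.0000, hold=1.2452 ⇒ V=1.2452 continue  boundary S*=74.7586
step 2: (k=2,j=0): S=90.7078, (K−S)⁺=35.8022, hold=39.5103 ⇒ V=39.5103 continue | (k=2,j=1): S=133.5400, (K−S)⁺=0.0000, hold=17.8388 ⇒ V=17.8388 continue | (k=2,j=2): S=196.5975, (K−S)⁺=0.0000, hold=5.0406 ⇒ V=5.0406 continue  boundary S*=-
step 1: (k=1,j=0): S=110.0596, (K−S)⁺=16.4504, hold=29.0707 ⇒ V=29.0707 continue | (k=1,j=1): S=162.0297, (K−S)⁺=0.0000, hold=11.7153 ⇒ V=11.7153 continue  boundary S*=-
step 0: (k=0,j=0): S=133.5400, (K−S)⁺=0.0000, hold=20.7298 ⇒ V=20.7298 continue  boundary S*=-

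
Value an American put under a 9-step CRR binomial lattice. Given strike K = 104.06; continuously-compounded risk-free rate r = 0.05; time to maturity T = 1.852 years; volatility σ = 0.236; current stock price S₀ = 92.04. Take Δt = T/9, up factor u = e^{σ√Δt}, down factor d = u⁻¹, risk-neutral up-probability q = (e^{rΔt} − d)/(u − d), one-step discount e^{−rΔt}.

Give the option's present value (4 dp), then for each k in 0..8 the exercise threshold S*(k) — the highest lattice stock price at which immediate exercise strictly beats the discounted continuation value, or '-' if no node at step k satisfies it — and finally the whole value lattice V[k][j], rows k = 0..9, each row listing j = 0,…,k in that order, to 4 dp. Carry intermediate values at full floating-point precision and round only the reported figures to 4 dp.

Δt=0.20578, u=1.11300, d=0.89848, q=0.52147, disc=e^(-rΔt)=0.98976
k=9 terminal: V=max(K-S,0) → 68.9418 60.5570 50.1701 37.3033 21.3643 1.6198 0.0000 0.0000 0.0000 0.0000
k=8: j=0 S=39.0864 intr=64.9736 cont=63.9084 V=64.9736[EX]; j=1 S=48.4187 intr=55.6413 cont=54.5761 V=55.6413[EX]; j=2 S=59.9793 intr=44.0807 cont=43.0156 V=44.0807[EX]; j=3 S=74.3000 intr=29.7600 cont=28.6948 V=29.7600[EX]; j=4 S=92.0400 intr=12.0200 cont=10.9548 V=12.0200[EX]; j=5 S=114.0156 intr=0.0000 cont=0.7672 V=0.7672[hold]; j=6 S=141.2382 intr=0.0000 cont=0.0000 V=0.0000[hold]; j=7 S=174.9604 intr=0.0000 cont=0.0000 V=0.0000[hold]; j=8 S=216.7342 intr=0.0000 cont=0.0000 V=0.0000[hold]  S*(8)=92.0400
k=7: j=0 S=43.5030 intr=60.5570 cont=59.4918 V=60.5570[EX]; j=1 S=53.8899 intr=50.1701 cont=49.1049 V=50.1701[EX]; j=2 S=66.7567 intr=37.3033 cont=36.2381 V=37.3033[EX]; j=3 S=82.6957 intr=21.3643 cont=20.2992 V=21.3643[EX]; j=4 S=102.4402 intr=1.6198 cont=6.0890 V=6.0890[hold]; j=5 S=126.8990 intr=0.0000 cont=0.3634 V=0.3634[hold]; j=6 S=157.1976 intr=0.0000 cont=0.0000 V=0.0000[hold]; j=7 S=194.7303 intr=0.0000 cont=0.0000 V=0.0000[hold]  S*(7)=82.6957
k=6: j=0 S=48.4187 intr=55.6413 cont=54.5761 V=55.6413[EX]; j=1 S=59.9793 intr=44.0807 cont=43.0156 V=44.0807[EX]; j=2 S=74.3000 intr=29.7600 cont=28.6948 V=29.7600[EX]; j=3 S=92.0400 intr=12.0200 cont=13.2615 V=13.2615[hold]; j=4 S=114.0156 intr=0.0000 cont=3.0715 V=3.0715[hold]; j=5 S=141.2382 intr=0.0000 cont=0.1721 V=0.1721[hold]; j=6 S=174.9604 intr=0.0000 cont=0.0000 V=0.0000[hold]  S*(6)=74.3000
k=5: j=0 S=53.8899 intr=50.1701 cont=49.1049 V=50.1701[EX]; j=1 S=66.7567 intr=37.3033 cont=36.2381 V=37.3033[EX]; j=2 S=82.6957 intr=21.3643 cont=20.9400 V=21.3643[EX]; j=3 S=102.4402 intr=1.6198 cont=7.8664 V=7.8664[hold]; j=4 S=126.8990 intr=0.0000 cont=1.5436 V=1.5436[hold]; j=5 S=157.1976 intr=0.0000 cont=0.0815 V=0.0815[hold]  S*(5)=82.6957
k=4: j=0 S=59.9793 intr=44.0807 cont=43.0156 V=44.0807[EX]; j=1 S=74.3000 intr=29.7600 cont=28.6948 V=29.7600[EX]; j=2 S=92.0400 intr=12.0200 cont=14.1789 V=14.1789[hold]; j=3 S=114.0156 intr=0.0000 cont=4.5224 V=4.5224[hold]; j=4 S=141.2382 intr=0.0000 cont=0.7732 V=0.7732[hold]  S*(4)=74.3000
k=3: j=0 S=66.7567 intr=37.3033 cont=36.2381 V=37.3033[EX]; j=1 S=82.6957 intr=21.3643 cont=21.4134 V=21.4134[hold]; j=2 S=102.4402 intr=1.6198 cont=9.0497 V=9.0497[hold]; j=3 S=126.8990 intr=0.0000 cont=2.5410 V=2.5410[hold]  S*(3)=66.7567
k=2: j=0 S=74.3000 intr=29.7600 cont=28.7202 V=29.7600[EX]; j=1 S=92.0400 intr=12.0200 cont=14.8129 V=14.8129[hold]; j=2 S=114.0156 intr=0.0000 cont=5.5977 V=5.5977[hold]  S*(2)=74.3000
k=1: j=0 S=82.6957 intr=21.3643 cont=21.7407 V=21.7407[hold]; j=1 S=102.4402 intr=1.6198 cont=9.9050 V=9.9050[hold]  S*(1)=-
k=0: j=0 S=92.0400 intr=12.0200 cont=15.4094 V=15.4094[hold]  S*(0)=-

price = 15.4094
boundary = - - 74.3000 66.7567 74.3000 82.6957 74.3000 82.6957 92.0400
tree:
15.4094
21.7407 9.9050
29.7600 14.8129 5.5977
37.3033 21.4134 9.0497 2.5410
44.0807 29.7600 14.1789 4.5224 0.7732
50.1701 37.3033 21.3643 7.8664 1.5436 0.0815
55.6413 44.0807 29.7600 13.2615 3.0715 0.1721 0.0000
60.5570 50.1701 37.3033 21.3643 6.0890 0.3634 0.0000 0.0000
64.9736 55.6413 44.0807 29.7600 12.0200 0.7672 0.0000 0.0000 0.0000
68.9418 60.5570 50.1701 37.3033 21.3643 1.6198 0.0000 0.0000 0.0000 0.0000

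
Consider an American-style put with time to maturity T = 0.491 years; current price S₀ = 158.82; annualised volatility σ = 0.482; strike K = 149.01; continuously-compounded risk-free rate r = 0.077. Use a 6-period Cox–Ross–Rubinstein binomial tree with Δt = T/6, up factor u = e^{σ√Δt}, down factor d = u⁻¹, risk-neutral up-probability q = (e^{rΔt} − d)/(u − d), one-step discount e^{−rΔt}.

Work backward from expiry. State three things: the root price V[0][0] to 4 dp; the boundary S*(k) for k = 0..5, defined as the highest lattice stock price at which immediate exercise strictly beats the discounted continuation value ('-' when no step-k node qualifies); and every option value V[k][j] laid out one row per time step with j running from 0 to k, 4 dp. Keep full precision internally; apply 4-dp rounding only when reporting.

Δt=0.08183, u=1.14784, d=0.87120, q=0.48843, disc=e^(-rΔt)=0.99372
k=6 terminal: V=max(K-S,0) → 79.5695 57.5193 28.4672 0.0000 0.0000 0.0000 0.0000
k=5: j=0 S=79.7067 intr=69.3033 cont=68.3673 V=69.3033[EX]; j=1 S=105.0169 intr=43.9931 cont=43.0571 V=43.9931[EX]; j=2 S=138.3640 intr=10.6460 cont=14.4714 V=14.4714[hold]; j=3 S=182.3002 intr=0.0000 cont=0.0000 V=0.0000[hold]; j=4 S=240.1880 intr=0.0000 cont=0.0000 V=0.0000[hold]; j=5 S=316.4574 intr=0.0000 cont=0.0000 V=0.0000[hold]  S*(5)=105.0169
k=4: j=0 S=91.4907 intr=57.5193 cont=56.5833 V=57.5193[EX]; j=1 S=120.5428 intr=28.4672 cont=29.3880 V=29.3880[hold]; j=2 S=158.8200 intr=0.0000 cont=7.3566 V=7.3566[hold]; j=3 S=209.2518 intr=0.0000 cont=0.0000 V=0.0000[hold]; j=4 S=275.6978 intr=0.0000 cont=0.0000 V=0.0000[hold]  S*(4)=91.4907
k=3: j=0 S=105.0169 intr=43.9931 cont=43.5040 V=43.9931[EX]; j=1 S=138.3640 intr=10.6460 cont=18.5101 V=18.5101[hold]; j=2 S=182.3002 intr=0.0000 cont=3.7398 V=3.7398[hold]; j=3 S=240.1880 intr=0.0000 cont=0.0000 V=0.0000[hold]  S*(3)=105.0169
k=2: j=0 S=120.5428 intr=28.4672 cont=31.3482 V=31.3482[hold]; j=1 S=158.8200 intr=0.0000 cont=11.2248 V=11.2248[hold]; j=2 S=209.2518 intr=0.0000 cont=1.9011 V=1.9011[hold]  S*(2)=-
k=1: j=0 S=138.3640 intr=10.6460 cont=21.3841 V=21.3841[hold]; j=1 S=182.3002 intr=0.0000 cont=6.6289 V=6.6289[hold]  S*(1)=-
k=0: j=0 S=158.8200 intr=0.0000 cont=14.0882 V=14.0882[hold]  S*(0)=-

price = 14.0882
boundary = - - - 105.0169 91.4907 105.0169
tree:
14.0882
21.3841 6.6289
31.3482 11.2248 1.9011
43.9931 18.5101 3.7398 0.0000
57.5193 29.3880 7.3566 0.0000 0.0000
69.3033 43.9931 14.4714 0.0000 0.0000 0.0000
79.5695 57.5193 28.4672 0.0000 0.0000 0.0000 0.0000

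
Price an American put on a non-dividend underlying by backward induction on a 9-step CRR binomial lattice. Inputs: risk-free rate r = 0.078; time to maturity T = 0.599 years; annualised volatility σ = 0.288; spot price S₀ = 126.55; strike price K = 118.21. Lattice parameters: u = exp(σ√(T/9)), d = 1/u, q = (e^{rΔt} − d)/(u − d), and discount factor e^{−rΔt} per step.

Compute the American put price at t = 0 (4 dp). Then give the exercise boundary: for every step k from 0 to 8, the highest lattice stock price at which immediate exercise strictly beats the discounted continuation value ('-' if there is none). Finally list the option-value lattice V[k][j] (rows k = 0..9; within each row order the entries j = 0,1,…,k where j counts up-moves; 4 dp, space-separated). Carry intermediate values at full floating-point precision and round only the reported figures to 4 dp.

price = 5.3649
boundary = - - - - 94.0137 87.2817 94.0137 101.2649 109.0753
tree:
5.3649
8.1991 2.7650
12.1768 4.5571 1.1148
17.4936 7.3210 2.0150 0.2831
24.1963 11.3936 3.5812 0.5687 0.0186
30.9283 17.0350 6.2260 1.1408 0.0387 0.0000
37.1782 24.1963 10.5010 2.2856 0.0804 0.0000 0.0000
42.9806 30.9283 16.9451 4.5728 0.1670 0.0000 0.0000 0.0000
48.3675 37.1782 24.1963 9.1347 0.3472 0.0000 0.0000 0.0000 0.0000
53.3686 42.9806 30.9283 16.9451 0.7218 0.0000 0.0000 0.0000 0.0000 0.0000

Δt=0.06656, u=1.07713, d=0.92839, q=0.51643, disc=e^(-rΔt)=0.99482
k=9 terminal: V=max(K-S,0) → 53.3686 42.9806 30.9283 16.9451 0.7218 0.0000 0.0000 0.0000 0.0000 0.0000
k=8: j=0 S=69.8425 intr=48.3675 cont=47.7554 V=48.3675[EX]; j=1 S=81.0318 intr=37.1782 cont=36.5661 V=37.1782[EX]; j=2 S=94.0137 intr=24.1963 cont=23.5842 V=24.1963[EX]; j=3 S=109.0753 intr=9.1347 cont=8.5226 V=9.1347[EX]; j=4 S=126.5500 intr=0.0000 cont=0.3472 V=0.3472[hold]; j=5 S=146.8242 intr=0.0000 cont=0.0000 V=0.0000[hold]; j=6 S=170.3465 intr=0.0000 cont=0.0000 V=0.0000[hold]; j=7 S=197.6372 intr=0.0000 cont=0.0000 V=0.0000[hold]; j=8 S=229.3001 intr=0.0000 cont=0.0000 V=0.0000[hold]  S*(8)=109.0753
k=7: j=0 S=75.2294 intr=42.9806 cont=42.3685 V=42.9806[EX]; j=1 S=87.2817 intr=30.9283 cont=30.3162 V=30.9283[EX]; j=2 S=101.2649 intr=16.9451 cont=16.3330 V=16.9451[EX]; j=3 S=117.4882 intr=0.7218 cont=4.5728 V=4.5728[hold]; j=4 S=136.3107 intr=0.0000 cont=0.1670 V=0.1670[hold]; j=5 S=158.1486 intr=0.0000 cont=0.0000 V=0.0000[hold]; j=6 S=183.4852 intr=0.0000 cont=0.0000 V=0.0000[hold]; j=7 S=212.8808 intr=0.0000 cont=0.0000 V=0.0000[hold]  S*(7)=101.2649
k=6: j=0 S=81.0318 intr=37.1782 cont=36.5661 V=37.1782[EX]; j=1 S=94.0137 intr=24.1963 cont=23.5842 V=24.1963[EX]; j=2 S=109.0753 intr=9.1347 cont=10.5010 V=10.5010[hold]; j=3 S=126.5500 intr=0.0000 cont=2.2856 V=2.2856[hold]; j=4 S=146.8242 intr=0.0000 cont=0.0804 V=0.0804[hold]; j=5 S=170.3465 intr=0.0000 cont=0.0000 V=0.0000[hold]; j=6 S=197.6372 intr=0.0000 cont=0.0000 V=0.0000[hold]  S*(6)=94.0137
k=5: j=0 S=87.2817 intr=30.9283 cont=30.3162 V=30.9283[EX]; j=1 S=101.2649 intr=16.9451 cont=17.0350 V=17.0350[hold]; j=2 S=117.4882 intr=0.7218 cont=6.2260 V=6.2260[hold]; j=3 S=136.3107 intr=0.0000 cont=1.1408 V=1.1408[hold]; j=4 S=158.1486 intr=0.0000 cont=0.0387 V=0.0387[hold]; j=5 S=183.4852 intr=0.0000 cont=0.0000 V=0.0000[hold]  S*(5)=87.2817
k=4: j=0 S=94.0137 intr=24.1963 cont=23.6304 V=24.1963[EX]; j=1 S=109.0753 intr=9.1347 cont=11.3936 V=11.3936[hold]; j=2 S=126.5500 intr=0.0000 cont=3.5812 V=3.5812[hold]; j=3 S=146.8242 intr=0.0000 cont=0.5687 V=0.5687[hold]; j=4 S=170.3465 intr=0.0000 cont=0.0186 V=0.0186[hold]  S*(4)=94.0137
k=3: j=0 S=101.2649 intr=16.9451 cont=17.4936 V=17.4936[hold]; j=1 S=117.4882 intr=0.7218 cont=7.3210 V=7.3210[hold]; j=2 S=136.3107 intr=0.0000 cont=2.0150 V=2.0150[hold]; j=3 S=158.1486 intr=0.0000 cont=0.2831 V=0.2831[hold]  S*(3)=-
k=2: j=0 S=109.0753 intr=9.1347 cont=12.1768 V=12.1768[hold]; j=1 S=126.5500 intr=0.0000 cont=4.5571 V=4.5571[hold]; j=2 S=146.8242 intr=0.0000 cont=1.1148 V=1.1148[hold]  S*(2)=-
k=1: j=0 S=117.4882 intr=0.7218 cont=8.1991 V=8.1991[hold]; j=1 S=136.3107 intr=0.0000 cont=2.7650 V=2.7650[hold]  S*(1)=-
k=0: j=0 S=126.5500 intr=0.0000 cont=5.3649 V=5.3649[hold]  S*(0)=-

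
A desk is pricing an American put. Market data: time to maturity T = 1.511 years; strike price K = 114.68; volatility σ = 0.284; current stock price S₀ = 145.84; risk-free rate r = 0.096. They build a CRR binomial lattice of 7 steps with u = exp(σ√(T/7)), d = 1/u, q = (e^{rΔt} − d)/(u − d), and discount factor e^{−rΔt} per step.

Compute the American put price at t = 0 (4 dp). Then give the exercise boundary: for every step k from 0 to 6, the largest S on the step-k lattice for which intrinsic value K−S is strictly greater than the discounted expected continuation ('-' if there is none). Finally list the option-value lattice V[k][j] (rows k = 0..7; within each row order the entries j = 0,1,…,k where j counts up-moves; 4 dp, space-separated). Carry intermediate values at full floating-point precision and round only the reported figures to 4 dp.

price = 3.3308
boundary = - - - - 86.0320 75.3973 86.0320
tree:
3.3308
5.9722 1.2638
10.4286 2.4982 0.2866
17.6305 4.8441 0.6447 0.0000
28.6480 9.1519 1.4504 0.0000 0.0000
39.2827 16.6615 3.2630 0.0000 0.0000 0.0000
48.6028 28.6480 7.3404 0.0000 0.0000 0.0000 0.0000
56.7708 39.2827 16.5133 0.0000 0.0000 0.0000 0.0000 0.0000

Δt=0.21586, u=1.14105, d=0.87639, q=0.54618, disc=e^(-rΔt)=0.97949
k=7 terminal: V=max(K-S,0) → 56.7708 39.2827 16.5133 0.0000 0.0000 0.0000 0.0000 0.0000
k=6: j=0 S=66.0772 intr=48.6028 cont=46.2508 V=48.6028[EX]; j=1 S=86.0320 intr=28.6480 cont=26.2960 V=28.6480[EX]; j=2 S=112.0130 intr=2.6670 cont=7.3404 V=7.3404[hold]; j=3 S=145.8400 intr=0.0000 cont=0.0000 V=0.0000[hold]; j=4 S=189.8825 intr=0.0000 cont=0.0000 V=0.0000[hold]; j=5 S=247.2254 intr=0.0000 cont=0.0000 V=0.0000[hold]; j=6 S=321.8855 intr=0.0000 cont=0.0000 V=0.0000[hold]  S*(6)=86.0320
k=5: j=0 S=75.3973 intr=39.2827 cont=36.9307 V=39.2827[EX]; j=1 S=98.1667 intr=16.5133 cont=16.6615 V=16.6615[hold]; j=2 S=127.8123 intr=0.0000 cont=3.2630 V=3.2630[hold]; j=3 S=166.4105 intr=0.0000 cont=0.0000 V=0.0000[hold]; j=4 S=216.6651 intr=0.0000 cont=0.0000 V=0.0000[hold]; j=5 S=282.0962 intr=0.0000 cont=0.0000 V=0.0000[hold]  S*(5)=75.3973
k=4: j=0 S=86.0320 intr=28.6480 cont=26.3753 V=28.6480[EX]; j=1 S=112.0130 intr=2.6670 cont=9.1519 V=9.1519[hold]; j=2 S=145.8400 intr=0.0000 cont=1.4504 V=1.4504[hold]; j=3 S=189.8825 intr=0.0000 cont=0.0000 V=0.0000[hold]; j=4 S=247.2254 intr=0.0000 cont=0.0000 V=0.0000[hold]  S*(4)=86.0320
k=3: j=0 S=98.1667 intr=16.5133 cont=17.6305 V=17.6305[hold]; j=1 S=127.8123 intr=0.0000 cont=4.8441 V=4.8441[hold]; j=2 S=166.4105 intr=0.0000 cont=0.6447 V=0.6447[hold]; j=3 S=216.6651 intr=0.0000 cont=0.0000 V=0.0000[hold]  S*(3)=-
k=2: j=0 S=112.0130 intr=2.6670 cont=10.4286 V=10.4286[hold]; j=1 S=145.8400 intr=0.0000 cont=2.4982 V=2.4982[hold]; j=2 S=189.8825 intr=0.0000 cont=0.2866 V=0.2866[hold]  S*(2)=-
k=1: j=0 S=127.8123 intr=0.0000 cont=5.9722 V=5.9722[hold]; j=1 S=166.4105 intr=0.0000 cont=1.2638 V=1.2638[hold]  S*(1)=-
k=0: j=0 S=145.8400 intr=0.0000 cont=3.3308 V=3.3308[hold]  S*(0)=-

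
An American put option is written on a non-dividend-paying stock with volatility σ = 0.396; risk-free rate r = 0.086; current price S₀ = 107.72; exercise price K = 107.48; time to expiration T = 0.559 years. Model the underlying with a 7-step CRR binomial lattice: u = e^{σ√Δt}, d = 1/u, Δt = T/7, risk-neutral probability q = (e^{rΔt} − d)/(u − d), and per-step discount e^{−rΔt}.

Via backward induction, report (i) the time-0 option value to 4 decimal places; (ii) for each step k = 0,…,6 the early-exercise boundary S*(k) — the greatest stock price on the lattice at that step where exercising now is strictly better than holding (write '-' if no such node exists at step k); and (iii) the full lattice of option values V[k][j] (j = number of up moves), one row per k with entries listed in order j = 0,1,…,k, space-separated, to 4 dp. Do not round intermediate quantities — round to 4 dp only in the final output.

Δt=0.07986, u=1.11841, d=0.89413, q=0.50278, disc=e^(-rΔt)=0.99316
k=7 terminal: V=max(K-S,0) → 58.2651 45.9203 30.4790 11.1645 0.0000 0.0000 0.0000 0.0000
k=6: j=0 S=55.0423 intr=52.4377 cont=51.7021 V=52.4377[EX]; j=1 S=68.8488 intr=38.6312 cont=37.8956 V=38.6312[EX]; j=2 S=86.1185 intr=21.3615 cont=20.6259 V=21.3615[EX]; j=3 S=107.7200 intr=0.0000 cont=5.5132 V=5.5132[hold]; j=4 S=134.7399 intr=0.0000 cont=0.0000 V=0.0000[hold]; j=5 S=168.5374 intr=0.0000 cont=0.0000 V=0.0000[hold]; j=6 S=210.8125 intr=0.0000 cont=0.0000 V=0.0000[hold]  S*(6)=86.1185
k=5: j=0 S=61.5597 intr=45.9203 cont=45.1847 V=45.9203[EX]; j=1 S=77.0010 intr=30.4790 cont=29.7434 V=30.4790[EX]; j=2 S=96.3155 intr=11.1645 cont=13.3017 V=13.3017[hold]; j=3 S=120.4748 intr=0.0000 cont=2.7225 V=2.7225[hold]; j=4 S=150.6941 intr=0.0000 cont=0.0000 V=0.0000[hold]; j=5 S=188.4935 intr=0.0000 cont=0.0000 V=0.0000[hold]  S*(5)=77.0010
k=4: j=0 S=68.8488 intr=38.6312 cont=37.8956 V=38.6312[EX]; j=1 S=86.1185 intr=21.3615 cont=21.6931 V=21.6931[hold]; j=2 S=107.7200 intr=0.0000 cont=7.9280 V=7.9280[hold]; j=3 S=134.7399 intr=0.0000 cont=1.3444 V=1.3444[hold]; j=4 S=168.5374 intr=0.0000 cont=0.0000 V=0.0000[hold]  S*(4)=68.8488
k=3: j=0 S=77.0010 intr=30.4790 cont=29.9090 V=30.4790[EX]; j=1 S=96.3155 intr=11.1645 cont=14.6712 V=14.6712[hold]; j=2 S=120.4748 intr=0.0000 cont=4.5863 V=4.5863[hold]; j=3 S=150.6941 intr=0.0000 cont=0.6639 V=0.6639[hold]  S*(3)=77.0010
k=2: j=0 S=86.1185 intr=21.3615 cont=22.3770 V=22.3770[hold]; j=1 S=107.7200 intr=0.0000 cont=9.5350 V=9.5350[hold]; j=2 S=134.7399 intr=0.0000 cont=2.5963 V=2.5963[hold]  S*(2)=-
k=1: j=0 S=96.3155 intr=11.1645 cont=15.8113 V=15.8113[hold]; j=1 S=120.4748 intr=0.0000 cont=6.0050 V=6.0050[hold]  S*(1)=-
k=0: j=0 S=107.7200 intr=0.0000 cont=10.8064 V=10.8064[hold]  S*(0)=-

price = 10.8064
boundary = - - - 77.0010 68.8488 77.0010 86.1185
tree:
10.8064
15.8113 6.0050
22.3770 9.5350 2.5963
30.4790 14.6712 4.5863 0.6639
38.6312 21.6931 7.9280 1.3444 0.0000
45.9203 30.4790 13.3017 2.7225 0.0000 0.0000
52.4377 38.6312 21.3615 5.5132 0.0000 0.0000 0.0000
58.2651 45.9203 30.4790 11.1645 0.0000 0.0000 0.0000 0.0000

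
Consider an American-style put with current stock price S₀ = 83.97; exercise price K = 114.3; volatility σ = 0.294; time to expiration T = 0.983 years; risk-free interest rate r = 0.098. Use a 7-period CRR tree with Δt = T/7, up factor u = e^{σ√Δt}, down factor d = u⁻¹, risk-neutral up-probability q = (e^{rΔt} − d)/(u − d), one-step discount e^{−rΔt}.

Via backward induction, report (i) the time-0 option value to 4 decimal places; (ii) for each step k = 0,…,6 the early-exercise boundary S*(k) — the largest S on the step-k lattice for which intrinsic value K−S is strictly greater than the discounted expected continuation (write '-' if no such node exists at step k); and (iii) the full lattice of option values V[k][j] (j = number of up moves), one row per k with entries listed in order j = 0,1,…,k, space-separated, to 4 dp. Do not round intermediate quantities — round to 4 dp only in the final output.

params: Δt=0.14043 u=1.11647 d=0.89568 q=0.53525 e^(-rΔt)=0.98633
t_7 payoffs: 75.4678 65.8954 53.9633 39.0898 20.5499 0.0000 0.0000 0.0000
t_6: node(6,0) S=43.3550 payoff=70.9450 vs cont=69.3828 → 70.9450 [stop]  node(6,1) S=54.0423 payoff=60.2577 vs cont=58.6954 → 60.2577 [stop]  node(6,2) S=67.3642 payoff=46.9358 vs cont=45.3736 → 46.9358 [stop]  node(6,3) S=83.9700 payoff=30.3300 vs cont=28.7678 → 30.3300 [stop]  node(6,4) S=104.6693 payoff=9.6307 vs cont=9.4201 → 9.6307 [stop]  node(6,5) S=130.4711 payoff=0.0000 vs cont=0.0000 → 0.0000 [wait]  node(6,6) S=162.6332 payoff=0.0000 vs cont=0.0000 → 0.0000 [wait]  ⇒ S*(6)=104.6693
t_5: node(5,0) S=48.4046 payoff=65.8954 vs cont=64.3332 → 65.8954 [stop]  node(5,1) S=60.3367 payoff=53.9633 vs cont=52.4011 → 53.9633 [stop]  node(5,2) S=75.2102 payoff=39.0898 vs cont=37.5276 → 39.0898 [stop]  node(5,3) S=93.7501 payoff=20.5499 vs cont=18.9877 → 20.5499 [stop]  node(5,4) S=116.8602 payoff=0.0000 vs cont=4.4147 → 4.4147 [wait]  node(5,5) S=145.6672 payoff=0.0000 vs cont=0.0000 → 0.0000 [wait]  ⇒ S*(5)=93.7501
t_4: node(4,0) S=54.0423 payoff=60.2577 vs cont=58.6954 → 60.2577 [stop]  node(4,1) S=67.3642 payoff=46.9358 vs cont=45.3736 → 46.9358 [stop]  node(4,2) S=83.9700 payoff=30.3300 vs cont=28.7678 → 30.3300 [stop]  node(4,3) S=104.6693 payoff=9.6307 vs cont=11.7508 → 11.7508 [wait]  node(4,4) S=130.4711 payoff=0.0000 vs cont=2.0237 → 2.0237 [wait]  ⇒ S*(4)=83.9700
t_3: node(3,0) S=60.3367 payoff=53.9633 vs cont=52.4011 → 53.9633 [stop]  node(3,1) S=75.2102 payoff=39.0898 vs cont=37.5276 → 39.0898 [stop]  node(3,2) S=93.7501 payoff=20.5499 vs cont=20.1069 → 20.5499 [stop]  node(3,3) S=116.8602 payoff=0.0000 vs cont=6.4550 → 6.4550 [wait]  ⇒ S*(3)=93.7501
t_2: node(2,0) S=67.3642 payoff=46.9358 vs cont=45.3736 → 46.9358 [stop]  node(2,1) S=83.9700 payoff=30.3300 vs cont=28.7678 → 30.3300 [stop]  node(2,2) S=104.6693 payoff=9.6307 vs cont=12.8279 → 12.8279 [wait]  ⇒ S*(2)=83.9700
t_1: node(1,0) S=75.2102 payoff=39.0898 vs cont=37.5276 → 39.0898 [stop]  node(1,1) S=93.7501 payoff=20.5499 vs cont=20.6756 → 20.6756 [wait]  ⇒ S*(1)=75.2102
t_0: node(0,0) S=83.9700 payoff=30.3300 vs cont=28.8341 → 30.3300 [stop]  ⇒ S*(0)=83.9700

price = 30.3300
boundary = 83.9700 75.2102 83.9700 93.7501 83.9700 93.7501 104.6693
tree:
30.3300
39.0898 20.6756
46.9358 30.3300 12.8279
53.9633 39.0898 20.5499 6.4550
60.2577 46.9358 30.3300 11.7508 2.0237
65.8954 53.9633 39.0898 20.5499 4.4147 0.0000
70.9450 60.2577 46.9358 30.3300 9.6307 0.0000 0.0000
75.4678 65.8954 53.9633 39.0898 20.5499 0.0000 0.0000 0.0000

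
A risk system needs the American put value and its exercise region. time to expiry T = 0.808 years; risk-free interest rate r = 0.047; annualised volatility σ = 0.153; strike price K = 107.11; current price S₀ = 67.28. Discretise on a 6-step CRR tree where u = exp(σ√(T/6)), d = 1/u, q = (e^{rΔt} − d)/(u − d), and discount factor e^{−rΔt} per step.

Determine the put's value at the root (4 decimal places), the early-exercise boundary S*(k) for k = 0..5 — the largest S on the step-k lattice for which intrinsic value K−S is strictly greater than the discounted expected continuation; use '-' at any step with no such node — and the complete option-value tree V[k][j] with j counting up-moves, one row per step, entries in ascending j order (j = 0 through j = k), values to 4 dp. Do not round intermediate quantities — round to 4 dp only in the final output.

Δt=0.13467, u=1.05775, d=0.94540, q=0.54248, disc=e^(-rΔt)=0.99369
k=6 terminal: V=max(K-S,0) → 59.0724 53.3635 46.9763 39.8300 31.8344 22.8887 12.8798
k=5: j=0 S=50.8119 intr=56.2981 cont=55.6223 V=56.2981[EX]; j=1 S=56.8504 intr=50.2596 cont=49.5838 V=50.2596[EX]; j=2 S=63.6066 intr=43.5034 cont=42.8276 V=43.5034[EX]; j=3 S=71.1656 intr=35.9444 cont=35.2686 V=35.9444[EX]; j=4 S=79.6229 intr=27.4871 cont=26.8113 V=27.4871[EX]; j=5 S=89.0853 intr=18.0247 cont=17.3489 V=18.0247[EX]  S*(5)=89.0853
k=4: j=0 S=53.7465 intr=53.3635 cont=52.6878 V=53.3635[EX]; j=1 S=60.1337 intr=46.9763 cont=46.3005 V=46.9763[EX]; j=2 S=67.2800 intr=39.8300 cont=39.1542 V=39.8300[EX]; j=3 S=75.2756 intr=31.8344 cont=31.1586 V=31.8344[EX]; j=4 S=84.2213 intr=22.8887 cont=22.2129 V=22.8887[EX]  S*(4)=84.2213
k=3: j=0 S=56.8504 intr=50.2596 cont=49.5838 V=50.2596[EX]; j=1 S=63.6066 intr=43.5034 cont=42.8276 V=43.5034[EX]; j=2 S=71.1656 intr=35.9444 cont=35.2686 V=35.9444[EX]; j=3 S=79.6229 intr=27.4871 cont=26.8113 V=27.4871[EX]  S*(3)=79.6229
k=2: j=0 S=60.1337 intr=46.9763 cont=46.3005 V=46.9763[EX]; j=1 S=67.2800 intr=39.8300 cont=39.1542 V=39.8300[EX]; j=2 S=75.2756 intr=31.8344 cont=31.1586 V=31.8344[EX]  S*(2)=75.2756
k=1: j=0 S=63.6066 intr=43.5034 cont=42.8276 V=43.5034[EX]; j=1 S=71.1656 intr=35.9444 cont=35.2686 V=35.9444[EX]  S*(1)=71.1656
k=0: j=0 S=67.2800 intr=39.8300 cont=39.1542 V=39.8300[EX]  S*(0)=67.2800

price = 39.8300
boundary = 67.2800 71.1656 75.2756 79.6229 84.2213 89.0853
tree:
39.8300
43.5034 35.9444
46.9763 39.8300 31.8344
50.2596 43.5034 35.9444 27.4871
53.3635 46.9763 39.8300 31.8344 22.8887
56.2981 50.2596 43.5034 35.9444 27.4871 18.0247
59.0724 53.3635 46.9763 39.8300 31.8344 22.8887 12.8798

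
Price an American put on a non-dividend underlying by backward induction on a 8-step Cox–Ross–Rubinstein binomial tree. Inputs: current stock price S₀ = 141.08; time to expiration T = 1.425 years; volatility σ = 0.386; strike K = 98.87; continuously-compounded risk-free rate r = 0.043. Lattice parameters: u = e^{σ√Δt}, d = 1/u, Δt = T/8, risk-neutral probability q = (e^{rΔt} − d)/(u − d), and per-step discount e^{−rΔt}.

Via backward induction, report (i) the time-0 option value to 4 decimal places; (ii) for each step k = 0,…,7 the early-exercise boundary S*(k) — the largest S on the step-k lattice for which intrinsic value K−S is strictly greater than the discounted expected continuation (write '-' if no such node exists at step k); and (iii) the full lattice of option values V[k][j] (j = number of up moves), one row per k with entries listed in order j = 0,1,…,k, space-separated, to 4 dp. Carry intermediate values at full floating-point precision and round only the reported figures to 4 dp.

price = 5.0512
boundary = - - - - - 62.4754 73.5293 62.4754
tree:
5.0512
7.9648 2.0112
12.2643 3.4868 0.4629
18.3406 5.9519 0.9021 0.0000
26.4415 9.9565 1.7578 0.0000 0.0000
36.3946 16.2028 3.4251 0.0000 0.0000 0.0000
45.7867 25.3407 6.6740 0.0000 0.0000 0.0000 0.0000
53.7669 36.3946 13.0048 0.0000 0.0000 0.0000 0.0000 0.0000
60.5474 45.7867 25.3407 0.0000 0.0000 0.0000 0.0000 0.0000 0.0000

Δt=0.17813  u=1.17693  d=0.84967  q=0.48286  discount=0.99237
step 8 (expiry): payoffs max(K−S,0) = 60.5474 45.7867 25.3407 0.0000 0.0000 0.0000 0.0000 0.0000 0.0000
step 7: (k=7,j=0): S=45.1031, (K−S)⁺=53.7669, hold=53.0125 ⇒ V=53.7669 exercise | (k=7,j=1): S=62.4754, (K−S)⁺=36.3946, hold=35.6402 ⇒ V=36.3946 exercise | (k=7,j=2): S=86.5390, (K−S)⁺=12.3310, hold=13.0048 ⇒ V=13.0048 continue | (k=7,j=3): S=119.8710, (K−S)⁺=0.0000, hold=0.0000 ⇒ V=0.0000 continue | (k=7,j=4): S=166.0415, (K−S)⁺=0.0000, hold=0.0000 ⇒ V=0.0000 continue | (k=7,j=5): S=229.9954, (K−S)⁺=0.0000, hold=0.0000 ⇒ V=0.0000 continue | (k=7,j=6): S=318.5823, (K−S)⁺=0.0000, hold=0.0000 ⇒ V=0.0000 continue | (k=7,j=7): S=441.2900, (K−S)⁺=0.0000, hold=0.0000 ⇒ V=0.0000 continue  boundary S*=62.4754
step 6: (k=6,j=0): S=53.0833, (K−S)⁺=45.7867, hold=45.0323 ⇒ V=45.7867 exercise | (k=6,j=1): S=73.5293, (K−S)⁺=25.3407, hold=24.9091 ⇒ V=25.3407 exercise | (k=6,j=2): S=101.8505, (K−S)⁺=0.0000, hold=6.6740 ⇒ V=6.6740 continue | (k=6,j=3): S=141.0800, (K−S)⁺=0.0000, hold=0.0000 ⇒ V=0.0000 continue | (k=6,j=4): S=195.4195, (K−S)⁺=0.0000, hold=0.0000 ⇒ V=0.0000 continue | (k=6,j=5): S=270.6889, (K−S)⁺=0.0000, hold=0.0000 ⇒ V=0.0000 continue | (k=6,j=6): S=374.9496, (K−S)⁺=0.0000, hold=0.0000 ⇒ V=0.0000 continue  boundary S*=73.5293
step 5: (k=5,j=0): S=62.4754, (K−S)⁺=36.3946, hold=35.6402 ⇒ V=36.3946 exercise | (k=5,j=1): S=86.5390, (K−S)⁺=12.3310, hold=16.2028 ⇒ V=16.2028 continue | (k=5,j=2): S=119.8710, (K−S)⁺=0.0000, hold=3.4251 ⇒ V=3.4251 continue | (k=5,j=3): S=166.0415, (K−S)⁺=0.0000, hold=0.0000 ⇒ V=0.0000 continue | (k=5,j=4): S=229.9954, (K−S)⁺=0.0000, hold=0.0000 ⇒ V=0.0000 continue | (k=5,j=5): S=318.5823, (K−S)⁺=0.0000, hold=0.0000 ⇒ V=0.0000 continue  boundary S*=62.4754
step 4: (k=4,j=0): S=73.5293, (K−S)⁺=25.3407, hold=26.4415 ⇒ V=26.4415 continue | (k=4,j=1): S=101.8505, (K−S)⁺=0.0000, hold=9.9565 ⇒ V=9.9565 continue | (k=4,j=2): S=141.0800, (K−S)⁺=0.0000, hold=1.7578 ⇒ V=1.7578 continue | (k=4,j=3): S=195.4195, (K−S)⁺=0.0000, hold=0.0000 ⇒ V=0.0000 continue | (k=4,j=4): S=270.6889, (K−S)⁺=0.0000, hold=0.0000 ⇒ V=0.0000 continue  boundary S*=-
step 3: (k=3,j=0): S=86.5390, (K−S)⁺=12.3310, hold=18.3406 ⇒ V=18.3406 continue | (k=3,j=1): S=119.8710, (K−S)⁺=0.0000, hold=5.9519 ⇒ V=5.9519 continue | (k=3,j=2): S=166.0415, (K−S)⁺=0.0000, hold=0.9021 ⇒ V=0.9021 continue | (k=3,j=3): S=229.9954, (K−S)⁺=0.0000, hold=0.0000 ⇒ V=0.0000 continue  boundary S*=-
step 2: (k=2,j=0): S=101.8505, (K−S)⁺=0.0000, hold=12.2643 ⇒ V=12.2643 continue | (k=2,j=1): S=141.0800, (K−S)⁺=0.0000, hold=3.4868 ⇒ V=3.4868 continue | (k=2,j=2): S=195.4195, (K−S)⁺=0.0000, hold=0.4629 ⇒ V=0.4629 continue  boundary S*=-
step 1: (k=1,j=0): S=119.8710, (K−S)⁺=0.0000, hold=7.9648 ⇒ V=7.9648 continue | (k=1,j=1): S=166.0415, (K−S)⁺=0.0000, hold=2.0112 ⇒ V=2.0112 continue  boundary S*=-
step 0: (k=0,j=0): S=141.0800, (K−S)⁺=0.0000, hold=5.0512 ⇒ V=5.0512 continue  boundary S*=-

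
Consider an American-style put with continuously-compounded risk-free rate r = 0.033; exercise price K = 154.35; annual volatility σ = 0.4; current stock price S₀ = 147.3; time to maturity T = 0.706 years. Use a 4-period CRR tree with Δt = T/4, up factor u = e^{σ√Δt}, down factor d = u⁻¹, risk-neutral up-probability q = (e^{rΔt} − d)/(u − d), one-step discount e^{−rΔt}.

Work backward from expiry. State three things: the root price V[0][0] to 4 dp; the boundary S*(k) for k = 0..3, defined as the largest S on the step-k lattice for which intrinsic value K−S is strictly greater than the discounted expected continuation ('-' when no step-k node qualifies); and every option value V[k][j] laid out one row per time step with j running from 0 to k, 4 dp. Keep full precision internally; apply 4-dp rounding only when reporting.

params: Δt=0.17650 u=1.18299 d=0.84531 q=0.47539 e^(-rΔt)=0.99419
t_4 payoffs: 79.1403 49.0960 7.0500 0.0000 0.0000
t_3: node(3,0) S=88.9726 payoff=65.3774 vs cont=64.4810 → 65.3774 [stop]  node(3,1) S=124.5147 payoff=29.8353 vs cont=28.9389 → 29.8353 [stop]  node(3,2) S=174.2549 payoff=0.0000 vs cont=3.6771 → 3.6771 [wait]  node(3,3) S=243.8648 payoff=0.0000 vs cont=0.0000 → 0.0000 [wait]  ⇒ S*(3)=124.5147
t_2: node(2,0) S=105.2540 payoff=49.0960 vs cont=48.1996 → 49.0960 [stop]  node(2,1) S=147.3000 payoff=7.0500 vs cont=17.2990 → 17.2990 [wait]  node(2,2) S=206.1423 payoff=0.0000 vs cont=1.9178 → 1.9178 [wait]  ⇒ S*(2)=105.2540
t_1: node(1,0) S=124.5147 payoff=29.8353 vs cont=33.7828 → 33.7828 [wait]  node(1,1) S=174.2549 payoff=0.0000 vs cont=9.9290 → 9.9290 [wait]  ⇒ S*(1)=-
t_0: node(0,0) S=147.3000 payoff=7.0500 vs cont=22.3127 → 22.3127 [wait]  ⇒ S*(0)=-

price = 22.3127
boundary = - - 105.2540 124.5147
tree:
22.3127
33.7828 9.9290
49.0960 17.2990 1.9178
65.3774 29.8353 3.6771 0.0000
79.1403 49.0960 7.0500 0.0000 0.0000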